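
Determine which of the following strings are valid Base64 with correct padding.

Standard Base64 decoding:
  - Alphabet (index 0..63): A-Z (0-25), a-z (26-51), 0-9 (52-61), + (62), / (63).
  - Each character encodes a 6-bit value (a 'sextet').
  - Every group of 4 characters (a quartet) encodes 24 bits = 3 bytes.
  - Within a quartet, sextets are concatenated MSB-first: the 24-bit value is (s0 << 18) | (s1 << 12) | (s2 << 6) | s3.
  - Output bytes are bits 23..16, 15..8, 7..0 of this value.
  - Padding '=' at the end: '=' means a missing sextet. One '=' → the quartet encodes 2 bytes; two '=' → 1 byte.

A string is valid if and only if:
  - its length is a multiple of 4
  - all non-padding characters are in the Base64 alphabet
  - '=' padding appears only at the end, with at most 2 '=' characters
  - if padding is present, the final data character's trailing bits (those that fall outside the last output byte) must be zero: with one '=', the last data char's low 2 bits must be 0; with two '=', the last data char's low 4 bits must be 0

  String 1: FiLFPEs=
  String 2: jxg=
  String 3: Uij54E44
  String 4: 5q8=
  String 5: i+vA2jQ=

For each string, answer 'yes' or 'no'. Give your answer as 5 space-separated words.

String 1: 'FiLFPEs=' → valid
String 2: 'jxg=' → valid
String 3: 'Uij54E44' → valid
String 4: '5q8=' → valid
String 5: 'i+vA2jQ=' → valid

Answer: yes yes yes yes yes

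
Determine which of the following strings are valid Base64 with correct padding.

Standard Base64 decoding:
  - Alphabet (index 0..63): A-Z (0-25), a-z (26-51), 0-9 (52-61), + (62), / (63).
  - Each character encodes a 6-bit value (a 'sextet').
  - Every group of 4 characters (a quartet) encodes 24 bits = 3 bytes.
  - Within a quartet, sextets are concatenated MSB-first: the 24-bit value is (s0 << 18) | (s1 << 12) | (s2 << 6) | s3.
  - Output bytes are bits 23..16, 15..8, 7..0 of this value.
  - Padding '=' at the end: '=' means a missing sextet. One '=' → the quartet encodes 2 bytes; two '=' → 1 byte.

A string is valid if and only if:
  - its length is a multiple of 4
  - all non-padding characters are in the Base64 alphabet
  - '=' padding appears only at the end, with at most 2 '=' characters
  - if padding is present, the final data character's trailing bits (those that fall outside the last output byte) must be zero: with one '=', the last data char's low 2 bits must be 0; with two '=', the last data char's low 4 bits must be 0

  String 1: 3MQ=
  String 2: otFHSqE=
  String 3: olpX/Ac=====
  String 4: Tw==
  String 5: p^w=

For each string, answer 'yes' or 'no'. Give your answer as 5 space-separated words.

String 1: '3MQ=' → valid
String 2: 'otFHSqE=' → valid
String 3: 'olpX/Ac=====' → invalid (5 pad chars (max 2))
String 4: 'Tw==' → valid
String 5: 'p^w=' → invalid (bad char(s): ['^'])

Answer: yes yes no yes no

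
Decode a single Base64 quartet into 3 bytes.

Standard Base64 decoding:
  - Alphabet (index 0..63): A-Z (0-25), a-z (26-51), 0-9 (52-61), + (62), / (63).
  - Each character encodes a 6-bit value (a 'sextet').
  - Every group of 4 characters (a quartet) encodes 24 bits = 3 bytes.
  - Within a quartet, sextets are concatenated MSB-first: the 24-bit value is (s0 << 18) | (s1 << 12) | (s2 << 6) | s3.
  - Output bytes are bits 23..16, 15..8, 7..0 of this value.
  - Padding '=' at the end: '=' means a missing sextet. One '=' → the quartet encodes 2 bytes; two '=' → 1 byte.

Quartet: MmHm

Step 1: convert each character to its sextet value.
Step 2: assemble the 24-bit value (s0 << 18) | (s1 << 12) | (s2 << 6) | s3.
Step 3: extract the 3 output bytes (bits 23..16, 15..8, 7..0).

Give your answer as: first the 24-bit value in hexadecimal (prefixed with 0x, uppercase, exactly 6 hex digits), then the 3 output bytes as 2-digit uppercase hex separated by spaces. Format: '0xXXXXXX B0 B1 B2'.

Sextets: M=12, m=38, H=7, m=38
24-bit: (12<<18) | (38<<12) | (7<<6) | 38
      = 0x300000 | 0x026000 | 0x0001C0 | 0x000026
      = 0x3261E6
Bytes: (v>>16)&0xFF=32, (v>>8)&0xFF=61, v&0xFF=E6

Answer: 0x3261E6 32 61 E6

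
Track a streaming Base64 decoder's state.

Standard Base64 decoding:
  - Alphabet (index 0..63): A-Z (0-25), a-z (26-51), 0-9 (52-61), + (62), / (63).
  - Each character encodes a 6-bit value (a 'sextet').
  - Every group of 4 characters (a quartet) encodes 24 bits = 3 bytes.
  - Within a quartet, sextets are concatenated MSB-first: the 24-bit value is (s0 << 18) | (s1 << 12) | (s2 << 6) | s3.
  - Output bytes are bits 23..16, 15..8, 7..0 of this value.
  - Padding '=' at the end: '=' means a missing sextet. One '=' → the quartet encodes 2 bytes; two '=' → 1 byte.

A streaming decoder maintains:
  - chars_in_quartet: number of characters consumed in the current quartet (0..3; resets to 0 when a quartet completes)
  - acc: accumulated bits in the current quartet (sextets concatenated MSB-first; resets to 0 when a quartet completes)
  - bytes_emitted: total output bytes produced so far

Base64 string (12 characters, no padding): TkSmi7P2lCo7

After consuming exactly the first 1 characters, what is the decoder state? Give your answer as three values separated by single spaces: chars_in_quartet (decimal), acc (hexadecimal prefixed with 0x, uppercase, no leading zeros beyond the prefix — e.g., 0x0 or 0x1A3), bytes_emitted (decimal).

Answer: 1 0x13 0

Derivation:
After char 0 ('T'=19): chars_in_quartet=1 acc=0x13 bytes_emitted=0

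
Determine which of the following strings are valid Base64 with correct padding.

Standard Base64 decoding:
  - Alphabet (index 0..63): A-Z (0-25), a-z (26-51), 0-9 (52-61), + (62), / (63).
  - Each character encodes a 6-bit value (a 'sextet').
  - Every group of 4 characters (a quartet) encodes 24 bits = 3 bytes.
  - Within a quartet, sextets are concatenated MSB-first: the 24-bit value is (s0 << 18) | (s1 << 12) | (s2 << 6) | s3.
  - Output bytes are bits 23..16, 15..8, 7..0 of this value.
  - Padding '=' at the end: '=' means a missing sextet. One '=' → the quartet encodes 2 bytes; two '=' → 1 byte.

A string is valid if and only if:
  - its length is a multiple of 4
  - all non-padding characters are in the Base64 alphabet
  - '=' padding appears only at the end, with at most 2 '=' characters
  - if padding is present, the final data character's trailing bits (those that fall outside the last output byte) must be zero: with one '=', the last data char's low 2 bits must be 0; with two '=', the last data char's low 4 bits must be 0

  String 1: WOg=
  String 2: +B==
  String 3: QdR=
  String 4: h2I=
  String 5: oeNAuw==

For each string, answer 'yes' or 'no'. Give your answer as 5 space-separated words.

Answer: yes no no yes yes

Derivation:
String 1: 'WOg=' → valid
String 2: '+B==' → invalid (bad trailing bits)
String 3: 'QdR=' → invalid (bad trailing bits)
String 4: 'h2I=' → valid
String 5: 'oeNAuw==' → valid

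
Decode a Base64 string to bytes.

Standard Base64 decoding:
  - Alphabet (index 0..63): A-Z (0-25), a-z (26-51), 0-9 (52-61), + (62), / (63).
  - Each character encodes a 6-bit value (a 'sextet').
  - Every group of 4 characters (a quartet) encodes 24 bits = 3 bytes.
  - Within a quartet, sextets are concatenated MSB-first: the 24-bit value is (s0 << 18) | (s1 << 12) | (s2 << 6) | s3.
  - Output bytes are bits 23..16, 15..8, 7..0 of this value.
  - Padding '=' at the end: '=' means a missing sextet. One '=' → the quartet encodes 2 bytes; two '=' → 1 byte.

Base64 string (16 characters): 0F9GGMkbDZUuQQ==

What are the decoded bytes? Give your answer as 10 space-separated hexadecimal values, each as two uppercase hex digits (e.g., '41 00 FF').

After char 0 ('0'=52): chars_in_quartet=1 acc=0x34 bytes_emitted=0
After char 1 ('F'=5): chars_in_quartet=2 acc=0xD05 bytes_emitted=0
After char 2 ('9'=61): chars_in_quartet=3 acc=0x3417D bytes_emitted=0
After char 3 ('G'=6): chars_in_quartet=4 acc=0xD05F46 -> emit D0 5F 46, reset; bytes_emitted=3
After char 4 ('G'=6): chars_in_quartet=1 acc=0x6 bytes_emitted=3
After char 5 ('M'=12): chars_in_quartet=2 acc=0x18C bytes_emitted=3
After char 6 ('k'=36): chars_in_quartet=3 acc=0x6324 bytes_emitted=3
After char 7 ('b'=27): chars_in_quartet=4 acc=0x18C91B -> emit 18 C9 1B, reset; bytes_emitted=6
After char 8 ('D'=3): chars_in_quartet=1 acc=0x3 bytes_emitted=6
After char 9 ('Z'=25): chars_in_quartet=2 acc=0xD9 bytes_emitted=6
After char 10 ('U'=20): chars_in_quartet=3 acc=0x3654 bytes_emitted=6
After char 11 ('u'=46): chars_in_quartet=4 acc=0xD952E -> emit 0D 95 2E, reset; bytes_emitted=9
After char 12 ('Q'=16): chars_in_quartet=1 acc=0x10 bytes_emitted=9
After char 13 ('Q'=16): chars_in_quartet=2 acc=0x410 bytes_emitted=9
Padding '==': partial quartet acc=0x410 -> emit 41; bytes_emitted=10

Answer: D0 5F 46 18 C9 1B 0D 95 2E 41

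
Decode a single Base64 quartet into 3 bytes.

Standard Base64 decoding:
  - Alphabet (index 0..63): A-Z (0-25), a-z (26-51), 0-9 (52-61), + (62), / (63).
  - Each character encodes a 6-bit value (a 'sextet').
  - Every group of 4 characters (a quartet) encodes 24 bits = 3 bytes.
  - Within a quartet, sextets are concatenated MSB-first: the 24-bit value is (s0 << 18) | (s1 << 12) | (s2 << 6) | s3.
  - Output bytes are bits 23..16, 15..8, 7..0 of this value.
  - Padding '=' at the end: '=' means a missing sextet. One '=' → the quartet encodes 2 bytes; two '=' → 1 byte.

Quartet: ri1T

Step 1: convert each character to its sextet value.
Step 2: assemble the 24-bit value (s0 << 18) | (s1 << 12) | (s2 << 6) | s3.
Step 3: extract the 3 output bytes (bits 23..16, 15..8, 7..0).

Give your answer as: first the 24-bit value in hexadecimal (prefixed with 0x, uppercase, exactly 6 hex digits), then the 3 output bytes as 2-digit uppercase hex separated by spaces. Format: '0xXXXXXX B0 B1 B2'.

Sextets: r=43, i=34, 1=53, T=19
24-bit: (43<<18) | (34<<12) | (53<<6) | 19
      = 0xAC0000 | 0x022000 | 0x000D40 | 0x000013
      = 0xAE2D53
Bytes: (v>>16)&0xFF=AE, (v>>8)&0xFF=2D, v&0xFF=53

Answer: 0xAE2D53 AE 2D 53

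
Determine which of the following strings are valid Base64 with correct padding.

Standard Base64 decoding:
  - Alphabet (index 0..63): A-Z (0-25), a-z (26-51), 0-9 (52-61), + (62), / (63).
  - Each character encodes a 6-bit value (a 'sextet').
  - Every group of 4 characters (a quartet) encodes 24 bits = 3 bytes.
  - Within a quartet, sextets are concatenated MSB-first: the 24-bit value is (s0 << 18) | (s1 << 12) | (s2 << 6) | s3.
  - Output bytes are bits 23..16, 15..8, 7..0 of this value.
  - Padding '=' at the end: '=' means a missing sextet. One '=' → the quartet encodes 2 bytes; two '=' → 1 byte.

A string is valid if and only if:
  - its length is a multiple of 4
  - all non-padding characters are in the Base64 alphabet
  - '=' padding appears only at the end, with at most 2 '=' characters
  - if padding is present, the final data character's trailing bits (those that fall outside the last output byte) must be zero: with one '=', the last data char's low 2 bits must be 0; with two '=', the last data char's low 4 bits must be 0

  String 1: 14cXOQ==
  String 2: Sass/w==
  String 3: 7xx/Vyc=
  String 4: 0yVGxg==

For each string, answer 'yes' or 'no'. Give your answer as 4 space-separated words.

Answer: yes yes yes yes

Derivation:
String 1: '14cXOQ==' → valid
String 2: 'Sass/w==' → valid
String 3: '7xx/Vyc=' → valid
String 4: '0yVGxg==' → valid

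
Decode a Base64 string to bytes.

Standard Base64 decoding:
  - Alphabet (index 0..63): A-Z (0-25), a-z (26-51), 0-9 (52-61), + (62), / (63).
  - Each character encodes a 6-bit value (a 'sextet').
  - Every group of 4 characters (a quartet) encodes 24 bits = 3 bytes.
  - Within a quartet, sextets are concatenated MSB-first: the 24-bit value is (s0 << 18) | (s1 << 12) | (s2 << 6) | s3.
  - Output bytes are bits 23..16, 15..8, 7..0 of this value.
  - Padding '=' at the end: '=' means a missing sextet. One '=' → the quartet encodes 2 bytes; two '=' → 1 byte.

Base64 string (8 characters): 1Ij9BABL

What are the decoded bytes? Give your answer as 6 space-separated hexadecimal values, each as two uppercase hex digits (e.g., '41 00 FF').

Answer: D4 88 FD 04 00 4B

Derivation:
After char 0 ('1'=53): chars_in_quartet=1 acc=0x35 bytes_emitted=0
After char 1 ('I'=8): chars_in_quartet=2 acc=0xD48 bytes_emitted=0
After char 2 ('j'=35): chars_in_quartet=3 acc=0x35223 bytes_emitted=0
After char 3 ('9'=61): chars_in_quartet=4 acc=0xD488FD -> emit D4 88 FD, reset; bytes_emitted=3
After char 4 ('B'=1): chars_in_quartet=1 acc=0x1 bytes_emitted=3
After char 5 ('A'=0): chars_in_quartet=2 acc=0x40 bytes_emitted=3
After char 6 ('B'=1): chars_in_quartet=3 acc=0x1001 bytes_emitted=3
After char 7 ('L'=11): chars_in_quartet=4 acc=0x4004B -> emit 04 00 4B, reset; bytes_emitted=6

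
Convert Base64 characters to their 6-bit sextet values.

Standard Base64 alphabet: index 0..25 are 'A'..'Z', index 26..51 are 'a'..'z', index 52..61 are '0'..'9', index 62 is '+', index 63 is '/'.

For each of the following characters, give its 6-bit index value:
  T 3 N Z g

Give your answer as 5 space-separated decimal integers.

Answer: 19 55 13 25 32

Derivation:
'T': A..Z range, ord('T') − ord('A') = 19
'3': 0..9 range, 52 + ord('3') − ord('0') = 55
'N': A..Z range, ord('N') − ord('A') = 13
'Z': A..Z range, ord('Z') − ord('A') = 25
'g': a..z range, 26 + ord('g') − ord('a') = 32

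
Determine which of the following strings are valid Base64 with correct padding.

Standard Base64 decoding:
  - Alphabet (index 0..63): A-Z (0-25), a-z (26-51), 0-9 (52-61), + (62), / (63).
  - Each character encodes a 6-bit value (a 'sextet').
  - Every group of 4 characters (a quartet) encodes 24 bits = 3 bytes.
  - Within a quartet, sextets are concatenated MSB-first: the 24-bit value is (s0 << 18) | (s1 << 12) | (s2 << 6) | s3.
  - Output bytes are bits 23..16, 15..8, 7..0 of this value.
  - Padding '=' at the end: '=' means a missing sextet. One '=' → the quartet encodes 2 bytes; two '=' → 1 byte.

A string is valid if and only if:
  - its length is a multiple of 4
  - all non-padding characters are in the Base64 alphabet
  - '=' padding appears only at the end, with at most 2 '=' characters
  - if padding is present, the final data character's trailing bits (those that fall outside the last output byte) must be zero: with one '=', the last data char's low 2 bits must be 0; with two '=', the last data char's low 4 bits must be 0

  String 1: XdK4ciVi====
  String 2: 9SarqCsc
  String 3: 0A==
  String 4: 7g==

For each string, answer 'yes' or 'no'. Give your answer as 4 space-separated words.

Answer: no yes yes yes

Derivation:
String 1: 'XdK4ciVi====' → invalid (4 pad chars (max 2))
String 2: '9SarqCsc' → valid
String 3: '0A==' → valid
String 4: '7g==' → valid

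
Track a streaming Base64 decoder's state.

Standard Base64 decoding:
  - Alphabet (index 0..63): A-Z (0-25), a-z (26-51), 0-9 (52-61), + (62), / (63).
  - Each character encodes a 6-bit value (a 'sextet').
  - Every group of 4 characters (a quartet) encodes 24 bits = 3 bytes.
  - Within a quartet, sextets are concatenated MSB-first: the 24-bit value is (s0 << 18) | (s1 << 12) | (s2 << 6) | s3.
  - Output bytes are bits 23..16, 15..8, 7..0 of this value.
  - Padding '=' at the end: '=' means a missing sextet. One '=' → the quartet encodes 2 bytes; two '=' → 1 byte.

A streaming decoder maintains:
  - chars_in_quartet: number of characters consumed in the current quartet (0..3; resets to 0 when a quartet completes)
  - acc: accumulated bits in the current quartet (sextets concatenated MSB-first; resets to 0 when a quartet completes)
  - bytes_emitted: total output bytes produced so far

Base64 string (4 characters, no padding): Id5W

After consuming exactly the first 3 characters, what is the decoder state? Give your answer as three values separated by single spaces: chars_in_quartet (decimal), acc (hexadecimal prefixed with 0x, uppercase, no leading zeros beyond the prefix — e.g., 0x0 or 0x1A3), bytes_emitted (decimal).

Answer: 3 0x8779 0

Derivation:
After char 0 ('I'=8): chars_in_quartet=1 acc=0x8 bytes_emitted=0
After char 1 ('d'=29): chars_in_quartet=2 acc=0x21D bytes_emitted=0
After char 2 ('5'=57): chars_in_quartet=3 acc=0x8779 bytes_emitted=0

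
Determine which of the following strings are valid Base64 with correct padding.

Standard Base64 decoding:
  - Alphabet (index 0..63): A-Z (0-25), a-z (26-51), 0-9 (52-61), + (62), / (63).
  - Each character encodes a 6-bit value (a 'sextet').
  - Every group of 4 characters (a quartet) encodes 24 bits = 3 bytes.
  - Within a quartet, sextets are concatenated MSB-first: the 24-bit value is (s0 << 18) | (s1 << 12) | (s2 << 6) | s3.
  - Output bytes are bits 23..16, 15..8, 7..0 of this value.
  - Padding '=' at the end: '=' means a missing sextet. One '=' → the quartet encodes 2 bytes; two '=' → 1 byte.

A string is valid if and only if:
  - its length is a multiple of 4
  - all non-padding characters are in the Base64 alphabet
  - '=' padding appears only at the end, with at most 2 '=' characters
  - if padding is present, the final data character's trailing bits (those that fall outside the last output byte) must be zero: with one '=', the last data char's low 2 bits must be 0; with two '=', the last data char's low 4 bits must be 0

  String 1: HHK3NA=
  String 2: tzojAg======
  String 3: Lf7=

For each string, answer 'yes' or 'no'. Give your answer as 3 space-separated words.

String 1: 'HHK3NA=' → invalid (len=7 not mult of 4)
String 2: 'tzojAg======' → invalid (6 pad chars (max 2))
String 3: 'Lf7=' → invalid (bad trailing bits)

Answer: no no no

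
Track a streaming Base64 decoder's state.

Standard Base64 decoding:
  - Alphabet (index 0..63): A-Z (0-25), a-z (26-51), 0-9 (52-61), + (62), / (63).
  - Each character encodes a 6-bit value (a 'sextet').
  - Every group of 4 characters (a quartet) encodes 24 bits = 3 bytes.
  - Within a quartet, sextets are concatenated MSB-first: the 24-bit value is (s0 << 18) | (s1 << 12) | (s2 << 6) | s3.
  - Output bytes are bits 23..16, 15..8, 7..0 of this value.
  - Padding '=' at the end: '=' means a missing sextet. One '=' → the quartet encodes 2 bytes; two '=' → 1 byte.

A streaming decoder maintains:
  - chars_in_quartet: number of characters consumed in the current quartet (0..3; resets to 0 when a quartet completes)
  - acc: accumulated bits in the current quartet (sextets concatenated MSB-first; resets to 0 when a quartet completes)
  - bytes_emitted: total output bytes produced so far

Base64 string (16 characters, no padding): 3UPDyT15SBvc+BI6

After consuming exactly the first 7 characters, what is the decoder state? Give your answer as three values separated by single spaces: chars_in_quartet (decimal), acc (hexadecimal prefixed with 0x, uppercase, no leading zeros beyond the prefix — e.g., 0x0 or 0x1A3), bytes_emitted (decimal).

Answer: 3 0x324F5 3

Derivation:
After char 0 ('3'=55): chars_in_quartet=1 acc=0x37 bytes_emitted=0
After char 1 ('U'=20): chars_in_quartet=2 acc=0xDD4 bytes_emitted=0
After char 2 ('P'=15): chars_in_quartet=3 acc=0x3750F bytes_emitted=0
After char 3 ('D'=3): chars_in_quartet=4 acc=0xDD43C3 -> emit DD 43 C3, reset; bytes_emitted=3
After char 4 ('y'=50): chars_in_quartet=1 acc=0x32 bytes_emitted=3
After char 5 ('T'=19): chars_in_quartet=2 acc=0xC93 bytes_emitted=3
After char 6 ('1'=53): chars_in_quartet=3 acc=0x324F5 bytes_emitted=3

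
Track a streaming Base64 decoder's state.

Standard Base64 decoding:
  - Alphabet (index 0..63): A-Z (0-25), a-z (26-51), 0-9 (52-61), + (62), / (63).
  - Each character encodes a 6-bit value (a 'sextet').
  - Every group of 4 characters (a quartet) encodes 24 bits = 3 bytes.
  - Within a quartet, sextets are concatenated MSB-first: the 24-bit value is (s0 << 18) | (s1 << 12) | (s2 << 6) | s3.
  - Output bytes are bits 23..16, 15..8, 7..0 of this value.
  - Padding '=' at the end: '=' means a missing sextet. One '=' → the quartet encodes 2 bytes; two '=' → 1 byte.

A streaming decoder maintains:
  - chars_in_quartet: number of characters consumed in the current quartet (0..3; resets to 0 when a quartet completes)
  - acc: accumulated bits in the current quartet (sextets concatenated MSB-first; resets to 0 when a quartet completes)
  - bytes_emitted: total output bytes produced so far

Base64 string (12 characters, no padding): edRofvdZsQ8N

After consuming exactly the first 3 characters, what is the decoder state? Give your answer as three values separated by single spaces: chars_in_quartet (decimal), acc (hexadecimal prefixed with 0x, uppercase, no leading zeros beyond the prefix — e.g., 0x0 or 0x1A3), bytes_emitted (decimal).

Answer: 3 0x1E751 0

Derivation:
After char 0 ('e'=30): chars_in_quartet=1 acc=0x1E bytes_emitted=0
After char 1 ('d'=29): chars_in_quartet=2 acc=0x79D bytes_emitted=0
After char 2 ('R'=17): chars_in_quartet=3 acc=0x1E751 bytes_emitted=0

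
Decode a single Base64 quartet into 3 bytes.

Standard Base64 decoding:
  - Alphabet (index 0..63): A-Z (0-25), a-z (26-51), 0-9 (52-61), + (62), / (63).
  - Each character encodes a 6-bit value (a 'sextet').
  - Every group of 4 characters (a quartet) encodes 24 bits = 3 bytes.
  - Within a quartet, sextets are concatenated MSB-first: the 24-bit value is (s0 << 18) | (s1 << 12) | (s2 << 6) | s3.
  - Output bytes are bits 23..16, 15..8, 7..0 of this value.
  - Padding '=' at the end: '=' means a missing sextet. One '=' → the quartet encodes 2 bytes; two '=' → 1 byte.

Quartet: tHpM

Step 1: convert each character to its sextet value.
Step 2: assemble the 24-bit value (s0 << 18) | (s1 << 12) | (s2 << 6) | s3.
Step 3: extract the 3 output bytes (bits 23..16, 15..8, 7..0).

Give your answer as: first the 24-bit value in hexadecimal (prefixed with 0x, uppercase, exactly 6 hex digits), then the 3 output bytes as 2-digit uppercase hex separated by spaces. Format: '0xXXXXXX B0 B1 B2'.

Answer: 0xB47A4C B4 7A 4C

Derivation:
Sextets: t=45, H=7, p=41, M=12
24-bit: (45<<18) | (7<<12) | (41<<6) | 12
      = 0xB40000 | 0x007000 | 0x000A40 | 0x00000C
      = 0xB47A4C
Bytes: (v>>16)&0xFF=B4, (v>>8)&0xFF=7A, v&0xFF=4C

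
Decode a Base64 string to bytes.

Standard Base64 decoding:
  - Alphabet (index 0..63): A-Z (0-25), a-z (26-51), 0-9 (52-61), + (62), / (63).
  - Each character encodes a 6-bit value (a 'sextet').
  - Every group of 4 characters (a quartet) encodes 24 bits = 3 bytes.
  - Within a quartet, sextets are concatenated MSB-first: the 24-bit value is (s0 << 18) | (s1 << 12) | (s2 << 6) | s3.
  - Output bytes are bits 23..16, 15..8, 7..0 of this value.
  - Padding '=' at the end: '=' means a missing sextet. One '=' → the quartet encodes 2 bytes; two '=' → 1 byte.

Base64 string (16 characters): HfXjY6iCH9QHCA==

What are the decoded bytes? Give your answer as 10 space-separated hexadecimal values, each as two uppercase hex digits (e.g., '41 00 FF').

Answer: 1D F5 E3 63 A8 82 1F D4 07 08

Derivation:
After char 0 ('H'=7): chars_in_quartet=1 acc=0x7 bytes_emitted=0
After char 1 ('f'=31): chars_in_quartet=2 acc=0x1DF bytes_emitted=0
After char 2 ('X'=23): chars_in_quartet=3 acc=0x77D7 bytes_emitted=0
After char 3 ('j'=35): chars_in_quartet=4 acc=0x1DF5E3 -> emit 1D F5 E3, reset; bytes_emitted=3
After char 4 ('Y'=24): chars_in_quartet=1 acc=0x18 bytes_emitted=3
After char 5 ('6'=58): chars_in_quartet=2 acc=0x63A bytes_emitted=3
After char 6 ('i'=34): chars_in_quartet=3 acc=0x18EA2 bytes_emitted=3
After char 7 ('C'=2): chars_in_quartet=4 acc=0x63A882 -> emit 63 A8 82, reset; bytes_emitted=6
After char 8 ('H'=7): chars_in_quartet=1 acc=0x7 bytes_emitted=6
After char 9 ('9'=61): chars_in_quartet=2 acc=0x1FD bytes_emitted=6
After char 10 ('Q'=16): chars_in_quartet=3 acc=0x7F50 bytes_emitted=6
After char 11 ('H'=7): chars_in_quartet=4 acc=0x1FD407 -> emit 1F D4 07, reset; bytes_emitted=9
After char 12 ('C'=2): chars_in_quartet=1 acc=0x2 bytes_emitted=9
After char 13 ('A'=0): chars_in_quartet=2 acc=0x80 bytes_emitted=9
Padding '==': partial quartet acc=0x80 -> emit 08; bytes_emitted=10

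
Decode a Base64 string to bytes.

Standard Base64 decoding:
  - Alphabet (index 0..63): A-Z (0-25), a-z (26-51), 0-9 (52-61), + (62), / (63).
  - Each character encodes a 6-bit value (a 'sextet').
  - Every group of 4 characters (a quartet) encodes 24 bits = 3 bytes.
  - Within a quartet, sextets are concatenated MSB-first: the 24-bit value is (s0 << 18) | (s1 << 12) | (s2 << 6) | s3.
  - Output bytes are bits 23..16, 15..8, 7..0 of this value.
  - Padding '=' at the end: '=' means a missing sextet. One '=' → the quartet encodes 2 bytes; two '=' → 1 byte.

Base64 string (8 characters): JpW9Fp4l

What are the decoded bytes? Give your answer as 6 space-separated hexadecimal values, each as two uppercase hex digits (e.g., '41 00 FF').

After char 0 ('J'=9): chars_in_quartet=1 acc=0x9 bytes_emitted=0
After char 1 ('p'=41): chars_in_quartet=2 acc=0x269 bytes_emitted=0
After char 2 ('W'=22): chars_in_quartet=3 acc=0x9A56 bytes_emitted=0
After char 3 ('9'=61): chars_in_quartet=4 acc=0x2695BD -> emit 26 95 BD, reset; bytes_emitted=3
After char 4 ('F'=5): chars_in_quartet=1 acc=0x5 bytes_emitted=3
After char 5 ('p'=41): chars_in_quartet=2 acc=0x169 bytes_emitted=3
After char 6 ('4'=56): chars_in_quartet=3 acc=0x5A78 bytes_emitted=3
After char 7 ('l'=37): chars_in_quartet=4 acc=0x169E25 -> emit 16 9E 25, reset; bytes_emitted=6

Answer: 26 95 BD 16 9E 25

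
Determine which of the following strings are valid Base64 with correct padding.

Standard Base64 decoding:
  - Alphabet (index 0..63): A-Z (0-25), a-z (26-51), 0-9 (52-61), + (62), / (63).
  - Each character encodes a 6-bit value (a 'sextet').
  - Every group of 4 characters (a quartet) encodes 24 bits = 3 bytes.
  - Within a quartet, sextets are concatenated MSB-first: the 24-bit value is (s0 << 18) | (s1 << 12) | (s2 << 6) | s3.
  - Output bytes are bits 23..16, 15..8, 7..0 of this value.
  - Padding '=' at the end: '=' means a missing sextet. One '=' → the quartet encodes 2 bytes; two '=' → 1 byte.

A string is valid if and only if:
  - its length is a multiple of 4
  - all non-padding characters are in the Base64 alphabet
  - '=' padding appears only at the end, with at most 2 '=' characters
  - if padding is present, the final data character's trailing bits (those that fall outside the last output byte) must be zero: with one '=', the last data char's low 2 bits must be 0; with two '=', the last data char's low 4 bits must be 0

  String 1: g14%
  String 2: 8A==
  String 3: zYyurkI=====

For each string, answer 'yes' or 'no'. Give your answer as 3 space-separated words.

Answer: no yes no

Derivation:
String 1: 'g14%' → invalid (bad char(s): ['%'])
String 2: '8A==' → valid
String 3: 'zYyurkI=====' → invalid (5 pad chars (max 2))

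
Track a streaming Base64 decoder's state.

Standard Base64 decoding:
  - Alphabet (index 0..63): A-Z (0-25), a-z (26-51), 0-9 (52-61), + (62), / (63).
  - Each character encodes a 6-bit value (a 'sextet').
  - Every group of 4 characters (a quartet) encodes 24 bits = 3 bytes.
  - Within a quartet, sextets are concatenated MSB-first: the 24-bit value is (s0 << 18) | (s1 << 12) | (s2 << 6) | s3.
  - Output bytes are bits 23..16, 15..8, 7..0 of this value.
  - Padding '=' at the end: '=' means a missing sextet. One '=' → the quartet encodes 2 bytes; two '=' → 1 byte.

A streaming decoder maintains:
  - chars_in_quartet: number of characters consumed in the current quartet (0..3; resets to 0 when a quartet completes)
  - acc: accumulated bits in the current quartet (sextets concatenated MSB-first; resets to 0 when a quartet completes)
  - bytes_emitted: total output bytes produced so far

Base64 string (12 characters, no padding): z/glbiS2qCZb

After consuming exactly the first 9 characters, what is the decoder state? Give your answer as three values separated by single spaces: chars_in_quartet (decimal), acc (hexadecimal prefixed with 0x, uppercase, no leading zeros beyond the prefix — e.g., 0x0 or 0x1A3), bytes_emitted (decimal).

After char 0 ('z'=51): chars_in_quartet=1 acc=0x33 bytes_emitted=0
After char 1 ('/'=63): chars_in_quartet=2 acc=0xCFF bytes_emitted=0
After char 2 ('g'=32): chars_in_quartet=3 acc=0x33FE0 bytes_emitted=0
After char 3 ('l'=37): chars_in_quartet=4 acc=0xCFF825 -> emit CF F8 25, reset; bytes_emitted=3
After char 4 ('b'=27): chars_in_quartet=1 acc=0x1B bytes_emitted=3
After char 5 ('i'=34): chars_in_quartet=2 acc=0x6E2 bytes_emitted=3
After char 6 ('S'=18): chars_in_quartet=3 acc=0x1B892 bytes_emitted=3
After char 7 ('2'=54): chars_in_quartet=4 acc=0x6E24B6 -> emit 6E 24 B6, reset; bytes_emitted=6
After char 8 ('q'=42): chars_in_quartet=1 acc=0x2A bytes_emitted=6

Answer: 1 0x2A 6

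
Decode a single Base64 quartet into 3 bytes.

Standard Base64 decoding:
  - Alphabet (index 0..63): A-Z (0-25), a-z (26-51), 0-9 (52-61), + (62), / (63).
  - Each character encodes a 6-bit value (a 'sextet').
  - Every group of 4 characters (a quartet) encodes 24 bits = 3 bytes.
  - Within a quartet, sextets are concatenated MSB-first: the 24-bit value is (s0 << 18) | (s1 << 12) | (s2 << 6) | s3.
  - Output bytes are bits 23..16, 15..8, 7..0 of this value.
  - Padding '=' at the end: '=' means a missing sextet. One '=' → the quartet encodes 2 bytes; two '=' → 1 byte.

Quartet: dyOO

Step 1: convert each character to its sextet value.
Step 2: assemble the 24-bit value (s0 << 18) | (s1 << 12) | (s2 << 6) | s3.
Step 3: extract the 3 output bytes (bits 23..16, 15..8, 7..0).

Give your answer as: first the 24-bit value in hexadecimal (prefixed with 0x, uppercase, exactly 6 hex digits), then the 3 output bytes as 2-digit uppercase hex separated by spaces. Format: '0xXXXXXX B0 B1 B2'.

Answer: 0x77238E 77 23 8E

Derivation:
Sextets: d=29, y=50, O=14, O=14
24-bit: (29<<18) | (50<<12) | (14<<6) | 14
      = 0x740000 | 0x032000 | 0x000380 | 0x00000E
      = 0x77238E
Bytes: (v>>16)&0xFF=77, (v>>8)&0xFF=23, v&0xFF=8E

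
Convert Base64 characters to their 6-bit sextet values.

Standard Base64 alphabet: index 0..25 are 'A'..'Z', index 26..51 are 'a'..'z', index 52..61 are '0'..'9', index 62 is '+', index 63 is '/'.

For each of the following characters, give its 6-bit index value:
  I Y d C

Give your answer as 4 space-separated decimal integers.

'I': A..Z range, ord('I') − ord('A') = 8
'Y': A..Z range, ord('Y') − ord('A') = 24
'd': a..z range, 26 + ord('d') − ord('a') = 29
'C': A..Z range, ord('C') − ord('A') = 2

Answer: 8 24 29 2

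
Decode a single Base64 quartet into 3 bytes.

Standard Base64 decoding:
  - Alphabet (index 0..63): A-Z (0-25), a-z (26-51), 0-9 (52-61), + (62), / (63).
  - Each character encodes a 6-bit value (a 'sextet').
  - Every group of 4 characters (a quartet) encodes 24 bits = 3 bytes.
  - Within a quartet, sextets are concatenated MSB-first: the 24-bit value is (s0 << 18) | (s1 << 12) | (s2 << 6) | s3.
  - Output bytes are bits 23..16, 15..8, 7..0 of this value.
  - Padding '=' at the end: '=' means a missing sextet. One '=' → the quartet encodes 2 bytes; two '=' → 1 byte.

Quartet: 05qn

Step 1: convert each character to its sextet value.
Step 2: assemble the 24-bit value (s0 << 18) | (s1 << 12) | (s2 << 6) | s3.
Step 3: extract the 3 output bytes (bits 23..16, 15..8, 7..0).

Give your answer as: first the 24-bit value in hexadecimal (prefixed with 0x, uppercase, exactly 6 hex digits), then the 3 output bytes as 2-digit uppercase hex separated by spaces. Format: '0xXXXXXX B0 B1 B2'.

Answer: 0xD39AA7 D3 9A A7

Derivation:
Sextets: 0=52, 5=57, q=42, n=39
24-bit: (52<<18) | (57<<12) | (42<<6) | 39
      = 0xD00000 | 0x039000 | 0x000A80 | 0x000027
      = 0xD39AA7
Bytes: (v>>16)&0xFF=D3, (v>>8)&0xFF=9A, v&0xFF=A7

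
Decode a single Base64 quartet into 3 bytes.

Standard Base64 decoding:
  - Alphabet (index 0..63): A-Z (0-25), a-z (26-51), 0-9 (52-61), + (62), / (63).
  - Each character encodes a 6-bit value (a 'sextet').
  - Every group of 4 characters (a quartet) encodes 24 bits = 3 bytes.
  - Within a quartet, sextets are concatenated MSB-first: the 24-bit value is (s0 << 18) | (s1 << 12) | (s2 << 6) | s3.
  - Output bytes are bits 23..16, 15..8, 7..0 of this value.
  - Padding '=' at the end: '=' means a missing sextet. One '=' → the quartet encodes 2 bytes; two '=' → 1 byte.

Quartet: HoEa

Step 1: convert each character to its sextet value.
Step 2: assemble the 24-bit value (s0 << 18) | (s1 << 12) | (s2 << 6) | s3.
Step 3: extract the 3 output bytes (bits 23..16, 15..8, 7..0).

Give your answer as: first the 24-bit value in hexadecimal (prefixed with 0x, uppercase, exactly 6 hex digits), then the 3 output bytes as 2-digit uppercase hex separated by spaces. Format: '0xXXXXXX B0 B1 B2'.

Answer: 0x1E811A 1E 81 1A

Derivation:
Sextets: H=7, o=40, E=4, a=26
24-bit: (7<<18) | (40<<12) | (4<<6) | 26
      = 0x1C0000 | 0x028000 | 0x000100 | 0x00001A
      = 0x1E811A
Bytes: (v>>16)&0xFF=1E, (v>>8)&0xFF=81, v&0xFF=1A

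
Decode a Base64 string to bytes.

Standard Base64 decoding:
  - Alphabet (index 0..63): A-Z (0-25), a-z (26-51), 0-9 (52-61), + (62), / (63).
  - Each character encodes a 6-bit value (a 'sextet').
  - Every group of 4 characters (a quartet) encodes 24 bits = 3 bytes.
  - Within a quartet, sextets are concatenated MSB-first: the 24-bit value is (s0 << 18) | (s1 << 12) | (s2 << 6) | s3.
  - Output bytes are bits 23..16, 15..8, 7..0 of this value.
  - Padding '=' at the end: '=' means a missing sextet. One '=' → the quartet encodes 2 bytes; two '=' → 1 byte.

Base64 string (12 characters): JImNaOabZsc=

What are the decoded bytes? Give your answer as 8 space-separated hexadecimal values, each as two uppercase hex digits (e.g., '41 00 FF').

After char 0 ('J'=9): chars_in_quartet=1 acc=0x9 bytes_emitted=0
After char 1 ('I'=8): chars_in_quartet=2 acc=0x248 bytes_emitted=0
After char 2 ('m'=38): chars_in_quartet=3 acc=0x9226 bytes_emitted=0
After char 3 ('N'=13): chars_in_quartet=4 acc=0x24898D -> emit 24 89 8D, reset; bytes_emitted=3
After char 4 ('a'=26): chars_in_quartet=1 acc=0x1A bytes_emitted=3
After char 5 ('O'=14): chars_in_quartet=2 acc=0x68E bytes_emitted=3
After char 6 ('a'=26): chars_in_quartet=3 acc=0x1A39A bytes_emitted=3
After char 7 ('b'=27): chars_in_quartet=4 acc=0x68E69B -> emit 68 E6 9B, reset; bytes_emitted=6
After char 8 ('Z'=25): chars_in_quartet=1 acc=0x19 bytes_emitted=6
After char 9 ('s'=44): chars_in_quartet=2 acc=0x66C bytes_emitted=6
After char 10 ('c'=28): chars_in_quartet=3 acc=0x19B1C bytes_emitted=6
Padding '=': partial quartet acc=0x19B1C -> emit 66 C7; bytes_emitted=8

Answer: 24 89 8D 68 E6 9B 66 C7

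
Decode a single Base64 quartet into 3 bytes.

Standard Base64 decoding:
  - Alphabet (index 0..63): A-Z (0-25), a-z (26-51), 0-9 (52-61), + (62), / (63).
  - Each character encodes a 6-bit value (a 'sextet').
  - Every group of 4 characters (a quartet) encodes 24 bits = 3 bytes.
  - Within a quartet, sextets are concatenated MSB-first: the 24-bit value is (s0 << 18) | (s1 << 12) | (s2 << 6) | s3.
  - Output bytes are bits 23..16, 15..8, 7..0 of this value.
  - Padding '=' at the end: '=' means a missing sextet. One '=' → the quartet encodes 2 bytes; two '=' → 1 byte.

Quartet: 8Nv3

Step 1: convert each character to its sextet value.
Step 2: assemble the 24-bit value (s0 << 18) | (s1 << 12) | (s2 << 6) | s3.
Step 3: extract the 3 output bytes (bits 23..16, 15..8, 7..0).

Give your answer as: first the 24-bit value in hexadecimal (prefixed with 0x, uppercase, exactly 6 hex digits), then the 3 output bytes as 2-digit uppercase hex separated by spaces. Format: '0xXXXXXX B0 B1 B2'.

Answer: 0xF0DBF7 F0 DB F7

Derivation:
Sextets: 8=60, N=13, v=47, 3=55
24-bit: (60<<18) | (13<<12) | (47<<6) | 55
      = 0xF00000 | 0x00D000 | 0x000BC0 | 0x000037
      = 0xF0DBF7
Bytes: (v>>16)&0xFF=F0, (v>>8)&0xFF=DB, v&0xFF=F7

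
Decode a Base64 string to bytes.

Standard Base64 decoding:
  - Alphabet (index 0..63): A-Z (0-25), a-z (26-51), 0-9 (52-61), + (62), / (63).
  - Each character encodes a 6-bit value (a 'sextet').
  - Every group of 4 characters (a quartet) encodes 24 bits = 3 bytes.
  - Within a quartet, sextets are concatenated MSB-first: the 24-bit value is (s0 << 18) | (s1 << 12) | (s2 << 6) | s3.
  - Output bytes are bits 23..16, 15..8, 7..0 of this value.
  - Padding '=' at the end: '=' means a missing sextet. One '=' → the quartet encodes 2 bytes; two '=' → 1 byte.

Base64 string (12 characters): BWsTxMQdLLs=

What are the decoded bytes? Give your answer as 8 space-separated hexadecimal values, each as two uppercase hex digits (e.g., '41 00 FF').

Answer: 05 6B 13 C4 C4 1D 2C BB

Derivation:
After char 0 ('B'=1): chars_in_quartet=1 acc=0x1 bytes_emitted=0
After char 1 ('W'=22): chars_in_quartet=2 acc=0x56 bytes_emitted=0
After char 2 ('s'=44): chars_in_quartet=3 acc=0x15AC bytes_emitted=0
After char 3 ('T'=19): chars_in_quartet=4 acc=0x56B13 -> emit 05 6B 13, reset; bytes_emitted=3
After char 4 ('x'=49): chars_in_quartet=1 acc=0x31 bytes_emitted=3
After char 5 ('M'=12): chars_in_quartet=2 acc=0xC4C bytes_emitted=3
After char 6 ('Q'=16): chars_in_quartet=3 acc=0x31310 bytes_emitted=3
After char 7 ('d'=29): chars_in_quartet=4 acc=0xC4C41D -> emit C4 C4 1D, reset; bytes_emitted=6
After char 8 ('L'=11): chars_in_quartet=1 acc=0xB bytes_emitted=6
After char 9 ('L'=11): chars_in_quartet=2 acc=0x2CB bytes_emitted=6
After char 10 ('s'=44): chars_in_quartet=3 acc=0xB2EC bytes_emitted=6
Padding '=': partial quartet acc=0xB2EC -> emit 2C BB; bytes_emitted=8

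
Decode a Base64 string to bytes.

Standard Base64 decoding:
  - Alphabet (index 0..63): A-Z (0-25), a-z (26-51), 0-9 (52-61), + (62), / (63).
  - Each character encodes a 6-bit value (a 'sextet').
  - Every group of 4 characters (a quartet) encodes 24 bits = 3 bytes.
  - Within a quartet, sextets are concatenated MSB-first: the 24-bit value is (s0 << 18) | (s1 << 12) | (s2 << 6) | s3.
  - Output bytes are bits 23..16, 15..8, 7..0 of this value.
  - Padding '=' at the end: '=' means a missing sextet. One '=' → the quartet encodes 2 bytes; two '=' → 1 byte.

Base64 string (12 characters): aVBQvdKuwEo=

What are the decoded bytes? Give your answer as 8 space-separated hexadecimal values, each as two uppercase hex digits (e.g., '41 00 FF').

Answer: 69 50 50 BD D2 AE C0 4A

Derivation:
After char 0 ('a'=26): chars_in_quartet=1 acc=0x1A bytes_emitted=0
After char 1 ('V'=21): chars_in_quartet=2 acc=0x695 bytes_emitted=0
After char 2 ('B'=1): chars_in_quartet=3 acc=0x1A541 bytes_emitted=0
After char 3 ('Q'=16): chars_in_quartet=4 acc=0x695050 -> emit 69 50 50, reset; bytes_emitted=3
After char 4 ('v'=47): chars_in_quartet=1 acc=0x2F bytes_emitted=3
After char 5 ('d'=29): chars_in_quartet=2 acc=0xBDD bytes_emitted=3
After char 6 ('K'=10): chars_in_quartet=3 acc=0x2F74A bytes_emitted=3
After char 7 ('u'=46): chars_in_quartet=4 acc=0xBDD2AE -> emit BD D2 AE, reset; bytes_emitted=6
After char 8 ('w'=48): chars_in_quartet=1 acc=0x30 bytes_emitted=6
After char 9 ('E'=4): chars_in_quartet=2 acc=0xC04 bytes_emitted=6
After char 10 ('o'=40): chars_in_quartet=3 acc=0x30128 bytes_emitted=6
Padding '=': partial quartet acc=0x30128 -> emit C0 4A; bytes_emitted=8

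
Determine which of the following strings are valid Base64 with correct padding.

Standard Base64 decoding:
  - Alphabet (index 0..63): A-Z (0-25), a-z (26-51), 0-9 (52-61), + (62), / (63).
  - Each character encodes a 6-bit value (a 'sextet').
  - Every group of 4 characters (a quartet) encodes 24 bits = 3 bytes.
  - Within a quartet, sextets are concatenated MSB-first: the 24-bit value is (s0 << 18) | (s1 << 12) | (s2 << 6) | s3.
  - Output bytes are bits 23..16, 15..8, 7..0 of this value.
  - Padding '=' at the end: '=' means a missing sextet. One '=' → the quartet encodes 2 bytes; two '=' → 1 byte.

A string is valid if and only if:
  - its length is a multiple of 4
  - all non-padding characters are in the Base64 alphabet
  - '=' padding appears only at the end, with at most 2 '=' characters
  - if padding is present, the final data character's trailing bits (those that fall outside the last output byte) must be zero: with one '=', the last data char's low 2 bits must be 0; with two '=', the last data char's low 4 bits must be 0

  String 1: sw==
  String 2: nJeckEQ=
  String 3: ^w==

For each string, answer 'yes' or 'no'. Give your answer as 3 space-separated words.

Answer: yes yes no

Derivation:
String 1: 'sw==' → valid
String 2: 'nJeckEQ=' → valid
String 3: '^w==' → invalid (bad char(s): ['^'])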